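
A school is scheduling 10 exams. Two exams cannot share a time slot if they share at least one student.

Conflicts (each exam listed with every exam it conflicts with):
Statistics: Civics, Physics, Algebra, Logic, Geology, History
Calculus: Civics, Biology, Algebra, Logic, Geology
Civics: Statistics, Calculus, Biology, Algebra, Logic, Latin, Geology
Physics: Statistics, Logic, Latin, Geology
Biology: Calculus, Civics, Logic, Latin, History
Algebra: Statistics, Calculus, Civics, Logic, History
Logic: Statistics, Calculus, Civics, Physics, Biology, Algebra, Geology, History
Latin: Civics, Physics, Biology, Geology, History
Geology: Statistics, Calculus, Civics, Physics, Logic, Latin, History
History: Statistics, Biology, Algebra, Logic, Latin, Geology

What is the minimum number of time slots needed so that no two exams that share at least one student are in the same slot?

4

Statistics, Logic, Geology, History pairwise conflict, so at least 4 time slots are needed.
4 time slots suffice: time slot 1 → {Logic, Latin}; time slot 2 → {Biology, Algebra, Geology}; time slot 3 → {Civics, Physics, History}; time slot 4 → {Statistics, Calculus}. No two conflicting exams share a time slot.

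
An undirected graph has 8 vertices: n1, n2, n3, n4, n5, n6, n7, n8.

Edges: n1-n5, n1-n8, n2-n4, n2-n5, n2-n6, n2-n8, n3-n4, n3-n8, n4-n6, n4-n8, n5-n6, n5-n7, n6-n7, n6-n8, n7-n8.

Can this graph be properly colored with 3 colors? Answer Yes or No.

No

n2, n4, n6, n8 are pairwise adjacent (a clique of size 4), so at least 4 colors are needed.
So 3 colors are not enough.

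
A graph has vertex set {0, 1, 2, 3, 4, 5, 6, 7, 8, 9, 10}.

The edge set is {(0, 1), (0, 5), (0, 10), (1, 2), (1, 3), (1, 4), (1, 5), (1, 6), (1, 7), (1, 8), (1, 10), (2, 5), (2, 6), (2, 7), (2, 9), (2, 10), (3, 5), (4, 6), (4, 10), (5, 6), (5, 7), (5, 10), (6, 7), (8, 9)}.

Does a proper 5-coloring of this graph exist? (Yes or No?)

Yes

The chromatic number is 5. 1, 2, 5, 6, 7 form a clique, so at least 5 colors are needed.
5 colors suffice: color red → {1, 9}; color blue → {4, 5, 8}; color green → {0, 2, 3}; color yellow → {6, 10}; color purple → {7}.
That is already a proper 5-coloring.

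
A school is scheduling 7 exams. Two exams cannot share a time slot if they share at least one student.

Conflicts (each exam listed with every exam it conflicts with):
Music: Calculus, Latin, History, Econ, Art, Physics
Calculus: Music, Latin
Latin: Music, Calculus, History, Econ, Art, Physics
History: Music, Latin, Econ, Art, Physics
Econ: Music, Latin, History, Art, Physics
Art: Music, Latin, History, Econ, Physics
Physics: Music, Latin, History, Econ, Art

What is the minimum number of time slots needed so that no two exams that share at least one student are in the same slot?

6

Music, Latin, History, Econ, Art, Physics all conflict with each other, so at least 6 time slots are needed.
6 time slots suffice: Music=2, Calculus=3, Latin=1, History=4, Econ=6, Art=3, Physics=5. Every pair that conflicts lands in different time slots.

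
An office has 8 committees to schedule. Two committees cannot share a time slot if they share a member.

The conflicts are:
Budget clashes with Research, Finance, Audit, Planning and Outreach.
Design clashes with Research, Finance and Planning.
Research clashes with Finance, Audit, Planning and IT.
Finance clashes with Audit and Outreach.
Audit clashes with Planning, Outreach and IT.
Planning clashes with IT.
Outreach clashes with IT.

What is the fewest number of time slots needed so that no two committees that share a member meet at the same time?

Research, Audit, Planning, IT are mutually in conflict, so at least 4 time slots are needed.
4 time slots suffice: time slot 1 → {Design, Audit}; time slot 2 → {Research, Outreach}; time slot 3 → {Finance, Planning}; time slot 4 → {Budget, IT}. No two conflicting committees share a time slot.

4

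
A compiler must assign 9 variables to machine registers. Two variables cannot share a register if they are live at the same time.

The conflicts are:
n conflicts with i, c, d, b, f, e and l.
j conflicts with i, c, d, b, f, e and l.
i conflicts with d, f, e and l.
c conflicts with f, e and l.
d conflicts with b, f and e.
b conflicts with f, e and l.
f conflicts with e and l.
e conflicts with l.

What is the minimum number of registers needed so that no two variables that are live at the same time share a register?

n, i, d, f, e are mutually in conflict, so at least 5 registers are needed.
Using 5 registers: n=3, j=3, i=5, c=5, d=4, b=5, f=2, e=1, l=4. No two conflicting variables share a register.

5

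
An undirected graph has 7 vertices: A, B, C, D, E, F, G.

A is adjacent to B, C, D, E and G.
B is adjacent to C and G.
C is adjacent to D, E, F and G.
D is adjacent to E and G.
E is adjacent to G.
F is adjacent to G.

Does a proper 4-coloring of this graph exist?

No

A, C, D, E, G form a clique, so at least 5 colors are needed.
So 4 colors are not enough.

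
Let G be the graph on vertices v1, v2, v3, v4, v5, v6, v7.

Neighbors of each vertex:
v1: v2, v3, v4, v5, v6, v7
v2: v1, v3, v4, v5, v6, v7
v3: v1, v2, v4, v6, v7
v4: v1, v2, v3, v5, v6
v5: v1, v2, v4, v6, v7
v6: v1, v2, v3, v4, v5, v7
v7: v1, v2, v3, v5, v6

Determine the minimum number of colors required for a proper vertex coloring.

v1, v2, v4, v5, v6 are pairwise adjacent (a clique of size 5), so at least 5 colors are needed.
A valid assignment using 5 colors: v1=2, v2=1, v3=5, v4=4, v5=5, v6=3, v7=4. No two adjacent vertices share a color.

5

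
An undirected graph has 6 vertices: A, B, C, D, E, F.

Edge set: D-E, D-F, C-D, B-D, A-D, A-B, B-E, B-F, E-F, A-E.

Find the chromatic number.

B, D, E, F are mutually adjacent (a clique of size 4), so at least 4 colors are needed.
4 colors suffice: color 1 → {D}; color 2 → {C, E}; color 3 → {B}; color 4 → {A, F}. No two adjacent vertices share a color.

4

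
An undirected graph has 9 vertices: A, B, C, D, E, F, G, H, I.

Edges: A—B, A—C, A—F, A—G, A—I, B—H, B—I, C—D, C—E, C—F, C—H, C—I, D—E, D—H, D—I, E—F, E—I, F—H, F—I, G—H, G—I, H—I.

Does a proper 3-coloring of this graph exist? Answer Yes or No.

A, C, F, I are pairwise adjacent (a clique of size 4), so at least 4 colors are needed.
So 3 colors are not enough.

No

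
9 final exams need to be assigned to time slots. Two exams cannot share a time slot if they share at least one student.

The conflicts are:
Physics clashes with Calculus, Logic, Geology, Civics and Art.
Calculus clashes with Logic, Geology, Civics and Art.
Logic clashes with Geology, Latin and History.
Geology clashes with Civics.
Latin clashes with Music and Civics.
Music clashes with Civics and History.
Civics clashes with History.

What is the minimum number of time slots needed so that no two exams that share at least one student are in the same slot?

4

Physics, Calculus, Logic, Geology pairwise conflict, so at least 4 time slots are needed.
4 time slots suffice: time slot 1 → {Logic, Civics, Art}; time slot 2 → {Physics, Latin, History}; time slot 3 → {Calculus, Music}; time slot 4 → {Geology}. Each listed conflict is separated.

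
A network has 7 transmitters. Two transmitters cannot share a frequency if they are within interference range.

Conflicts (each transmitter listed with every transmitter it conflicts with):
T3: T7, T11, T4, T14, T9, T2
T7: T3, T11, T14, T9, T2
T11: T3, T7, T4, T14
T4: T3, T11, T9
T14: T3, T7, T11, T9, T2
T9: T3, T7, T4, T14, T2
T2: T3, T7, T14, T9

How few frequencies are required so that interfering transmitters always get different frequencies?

T3, T7, T14, T9, T2 are mutually in conflict, so at least 5 frequencies are needed.
A valid assignment using 5 frequencies: T3=1, T7=4, T11=2, T4=3, T14=3, T9=2, T2=5. Every pair that conflicts lands in different frequencies.

5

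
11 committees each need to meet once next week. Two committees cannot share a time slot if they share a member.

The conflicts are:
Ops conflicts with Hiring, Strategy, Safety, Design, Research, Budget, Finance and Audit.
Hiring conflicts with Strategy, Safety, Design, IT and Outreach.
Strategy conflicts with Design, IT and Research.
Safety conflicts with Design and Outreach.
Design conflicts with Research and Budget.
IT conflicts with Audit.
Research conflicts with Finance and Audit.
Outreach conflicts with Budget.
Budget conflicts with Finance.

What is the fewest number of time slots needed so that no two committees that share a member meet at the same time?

4

Ops, Hiring, Strategy, Design all conflict with each other, so at least 4 time slots are needed.
4 time slots suffice: time slot 1 → {Ops, IT, Outreach}; time slot 2 → {Hiring, Research, Budget}; time slot 3 → {Design, Finance, Audit}; time slot 4 → {Strategy, Safety}. Each listed conflict is separated.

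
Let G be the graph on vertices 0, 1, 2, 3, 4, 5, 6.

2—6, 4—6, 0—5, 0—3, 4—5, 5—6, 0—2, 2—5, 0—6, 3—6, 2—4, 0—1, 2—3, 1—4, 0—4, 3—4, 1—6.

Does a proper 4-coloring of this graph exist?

0, 2, 3, 4, 6 form a clique, so at least 5 colors are needed.
So 4 colors are not enough.

No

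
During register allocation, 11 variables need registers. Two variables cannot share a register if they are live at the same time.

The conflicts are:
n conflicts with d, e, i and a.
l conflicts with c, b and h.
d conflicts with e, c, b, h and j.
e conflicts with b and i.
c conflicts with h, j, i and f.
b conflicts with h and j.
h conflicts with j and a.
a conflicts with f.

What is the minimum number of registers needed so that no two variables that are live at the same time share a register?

d, b, h, j are mutually in conflict, so at least 4 registers are needed.
4 registers suffice: register 1 → {n, h, f}; register 2 → {l, d, i, a}; register 3 → {c, b}; register 4 → {e, j}. No two conflicting variables share a register.

4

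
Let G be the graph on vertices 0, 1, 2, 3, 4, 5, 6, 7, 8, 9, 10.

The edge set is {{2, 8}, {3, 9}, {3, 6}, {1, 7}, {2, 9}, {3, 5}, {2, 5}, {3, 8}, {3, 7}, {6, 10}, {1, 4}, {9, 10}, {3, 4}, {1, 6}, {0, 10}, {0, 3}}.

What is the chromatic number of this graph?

0 and 10 are adjacent, so at least 2 colors are needed.
2 colors suffice: color red → {1, 2, 3, 10}; color blue → {0, 4, 5, 6, 7, 8, 9}. No two adjacent vertices share a color.

2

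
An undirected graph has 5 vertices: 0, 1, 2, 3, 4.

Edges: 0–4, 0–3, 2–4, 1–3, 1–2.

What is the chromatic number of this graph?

3

The cycle 0-3-1-2-4-0 has odd length 5, so it cannot be 2-colored; at least 3 colors are needed.
One proper 3-coloring: 0=c, 1=a, 2=b, 3=b, 4=a. Each edge has distinct colors on its endpoints.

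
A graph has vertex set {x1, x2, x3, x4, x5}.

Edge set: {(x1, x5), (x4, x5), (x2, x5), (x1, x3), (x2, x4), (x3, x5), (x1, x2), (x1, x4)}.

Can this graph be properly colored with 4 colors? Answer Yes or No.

Yes

The chromatic number is 4. x1, x2, x4, x5 form a clique, so at least 4 colors are needed.
A valid assignment using 4 colors: x1=1, x2=3, x3=3, x4=4, x5=2.
That is already a proper 4-coloring.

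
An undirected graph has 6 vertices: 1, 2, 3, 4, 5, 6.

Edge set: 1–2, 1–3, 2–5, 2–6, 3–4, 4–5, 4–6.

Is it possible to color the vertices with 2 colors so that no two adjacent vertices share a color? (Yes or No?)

No

The cycle 1-2-5-4-3-1 has odd length 5, so it cannot be 2-colored; at least 3 colors are needed.
So 2 colors are not enough.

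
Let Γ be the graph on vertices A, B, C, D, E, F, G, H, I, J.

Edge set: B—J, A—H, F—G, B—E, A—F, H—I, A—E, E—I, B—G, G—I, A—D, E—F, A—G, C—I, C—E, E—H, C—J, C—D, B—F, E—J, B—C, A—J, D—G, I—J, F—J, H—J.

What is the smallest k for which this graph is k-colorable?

4

B, E, F, J are mutually adjacent (a clique of size 4), so at least 4 colors are needed.
4 colors suffice: A=green, B=green, C=yellow, D=blue, E=blue, F=yellow, G=red, H=yellow, I=green, J=red. Each edge has distinct colors on its endpoints.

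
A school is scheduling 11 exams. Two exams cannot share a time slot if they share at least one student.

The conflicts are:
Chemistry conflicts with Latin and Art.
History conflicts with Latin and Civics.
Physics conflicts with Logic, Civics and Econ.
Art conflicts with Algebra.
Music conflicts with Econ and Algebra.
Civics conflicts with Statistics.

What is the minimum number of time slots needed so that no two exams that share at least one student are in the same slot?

The cycle Art-Algebra-Music-Econ-Physics-Civics-History-Latin-Chemistry-Art has odd length 9, so it cannot be 2-colored; at least 3 time slots are needed.
3 time slots suffice: time slot 1 → {Chemistry, History, Physics, Statistics, Algebra}; time slot 2 → {Latin, Logic, Art, Civics, Econ}; time slot 3 → {Music}. No two conflicting exams share a time slot.

3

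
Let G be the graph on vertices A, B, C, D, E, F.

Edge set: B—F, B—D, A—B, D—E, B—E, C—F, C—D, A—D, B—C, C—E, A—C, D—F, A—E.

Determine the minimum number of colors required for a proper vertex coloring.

5

A, B, C, D, E form a clique, so at least 5 colors are needed.
5 colors suffice: color 1 → {D}; color 2 → {B}; color 3 → {C}; color 4 → {E, F}; color 5 → {A}. Every edge joins two different colors.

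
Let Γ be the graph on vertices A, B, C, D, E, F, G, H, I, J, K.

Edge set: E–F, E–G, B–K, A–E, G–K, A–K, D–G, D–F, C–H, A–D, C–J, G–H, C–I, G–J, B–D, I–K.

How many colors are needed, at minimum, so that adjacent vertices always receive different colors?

3

The cycle I-K-G-H-C-I has odd length 5, so it cannot be 2-colored; at least 3 colors are needed.
3 colors suffice: color 1 → {A, B, C, F, G}; color 2 → {D, E, H, J, K}; color 3 → {I}. No two adjacent vertices share a color.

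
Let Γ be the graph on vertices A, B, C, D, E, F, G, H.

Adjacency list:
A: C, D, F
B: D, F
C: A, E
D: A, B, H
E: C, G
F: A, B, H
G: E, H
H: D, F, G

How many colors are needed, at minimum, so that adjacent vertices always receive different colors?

2

B and D are adjacent, so at least 2 colors are needed.
2 colors suffice: color red → {C, D, F, G}; color blue → {A, B, E, H}. Each edge has distinct colors on its endpoints.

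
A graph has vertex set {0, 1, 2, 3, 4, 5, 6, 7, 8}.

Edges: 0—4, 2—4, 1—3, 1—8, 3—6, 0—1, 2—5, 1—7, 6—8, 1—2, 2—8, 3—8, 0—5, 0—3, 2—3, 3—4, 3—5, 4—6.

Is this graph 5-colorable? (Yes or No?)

The chromatic number is 4. 1, 2, 3, 8 are pairwise adjacent (a clique of size 4), so at least 4 colors are needed.
4 colors suffice: color a → {3, 7}; color b → {1, 4, 5}; color c → {0, 2, 6}; color d → {8}.
Since 5 ≥ 4, a proper 5-coloring certainly exists.

Yes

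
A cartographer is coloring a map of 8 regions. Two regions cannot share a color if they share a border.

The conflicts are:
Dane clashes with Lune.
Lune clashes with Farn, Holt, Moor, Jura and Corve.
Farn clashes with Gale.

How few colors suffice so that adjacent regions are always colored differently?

Lune and Moor conflict, so at least 2 colors are needed.
2 colors suffice: color 1 → {Lune, Gale}; color 2 → {Dane, Farn, Holt, Moor, Jura, Corve}. Every pair that conflicts lands in different colors.

2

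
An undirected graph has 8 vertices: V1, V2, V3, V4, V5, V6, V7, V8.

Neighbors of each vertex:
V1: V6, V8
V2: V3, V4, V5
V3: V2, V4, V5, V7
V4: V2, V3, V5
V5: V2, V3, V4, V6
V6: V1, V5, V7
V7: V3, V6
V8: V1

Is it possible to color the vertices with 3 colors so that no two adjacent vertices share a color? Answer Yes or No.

V2, V3, V4, V5 form a clique, so at least 4 colors are needed.
So 3 colors are not enough.

No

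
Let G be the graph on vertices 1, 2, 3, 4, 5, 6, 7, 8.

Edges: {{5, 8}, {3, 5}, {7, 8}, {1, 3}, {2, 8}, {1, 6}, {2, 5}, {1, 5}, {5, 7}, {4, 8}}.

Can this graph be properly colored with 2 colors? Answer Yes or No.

5, 7, 8 are mutually adjacent, so at least 3 colors are needed.
So 2 colors are not enough.

No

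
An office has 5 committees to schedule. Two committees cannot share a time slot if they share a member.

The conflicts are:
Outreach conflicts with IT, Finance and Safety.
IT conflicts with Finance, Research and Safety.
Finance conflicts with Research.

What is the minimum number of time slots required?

3

Outreach, IT, Safety all conflict with each other, so at least 3 time slots are needed.
3 time slots suffice: time slot 1 → {IT}; time slot 2 → {Outreach, Research}; time slot 3 → {Finance, Safety}. No two conflicting committees share a time slot.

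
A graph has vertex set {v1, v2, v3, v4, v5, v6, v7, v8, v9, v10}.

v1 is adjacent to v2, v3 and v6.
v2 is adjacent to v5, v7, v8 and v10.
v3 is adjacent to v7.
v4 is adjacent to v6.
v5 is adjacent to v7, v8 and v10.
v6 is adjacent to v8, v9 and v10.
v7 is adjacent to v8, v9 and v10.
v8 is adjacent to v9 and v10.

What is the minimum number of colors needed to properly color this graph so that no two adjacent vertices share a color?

5

v2, v5, v7, v8, v10 are pairwise adjacent (a clique of size 5), so at least 5 colors are needed.
One proper 5-coloring: v1=1, v2=4, v3=3, v4=1, v5=5, v6=2, v7=2, v8=1, v9=3, v10=3. No two adjacent vertices share a color.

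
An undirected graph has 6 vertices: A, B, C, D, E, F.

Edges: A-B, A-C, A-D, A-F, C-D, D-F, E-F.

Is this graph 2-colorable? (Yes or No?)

No

A, C, D are pairwise adjacent, so at least 3 colors are needed.
So 2 colors are not enough.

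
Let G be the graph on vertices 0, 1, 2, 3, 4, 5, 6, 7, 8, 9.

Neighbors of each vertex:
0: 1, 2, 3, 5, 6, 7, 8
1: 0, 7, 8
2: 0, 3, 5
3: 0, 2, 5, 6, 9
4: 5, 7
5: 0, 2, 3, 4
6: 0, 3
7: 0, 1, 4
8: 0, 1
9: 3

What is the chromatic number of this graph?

0, 2, 3, 5 are mutually adjacent (a clique of size 4), so at least 4 colors are needed.
4 colors suffice: color a → {0, 4, 9}; color b → {1, 3}; color c → {5, 6, 7, 8}; color d → {2}. Every edge joins two different colors.

4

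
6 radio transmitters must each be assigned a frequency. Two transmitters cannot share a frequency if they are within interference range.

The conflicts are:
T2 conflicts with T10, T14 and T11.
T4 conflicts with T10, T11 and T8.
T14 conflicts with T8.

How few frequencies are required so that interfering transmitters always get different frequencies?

3

The cycle T4-T8-T14-T2-T10-T4 has odd length 5, so it cannot be 2-colored; at least 3 frequencies are needed.
Using 3 frequencies: T2=1, T4=1, T10=2, T14=2, T11=2, T8=3. Each listed conflict is separated.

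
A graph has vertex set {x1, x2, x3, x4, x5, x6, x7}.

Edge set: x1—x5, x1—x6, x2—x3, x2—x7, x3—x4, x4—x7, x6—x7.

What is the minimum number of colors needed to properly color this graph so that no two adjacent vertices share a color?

2

x6 and x7 are adjacent, so at least 2 colors are needed.
2 colors suffice: color red → {x1, x3, x7}; color blue → {x2, x4, x5, x6}. Each edge has distinct colors on its endpoints.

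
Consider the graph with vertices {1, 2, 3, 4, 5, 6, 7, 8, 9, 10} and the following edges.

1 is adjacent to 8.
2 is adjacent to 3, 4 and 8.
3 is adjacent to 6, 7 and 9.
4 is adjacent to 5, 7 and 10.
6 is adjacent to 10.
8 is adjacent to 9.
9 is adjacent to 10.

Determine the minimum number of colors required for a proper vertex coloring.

3

The cycle 6-3-7-4-10-6 has odd length 5, so it cannot be 2-colored; at least 3 colors are needed.
A valid assignment using 3 colors: 1=blue, 2=blue, 3=red, 4=red, 5=blue, 6=blue, 7=blue, 8=red, 9=blue, 10=green. No two adjacent vertices share a color.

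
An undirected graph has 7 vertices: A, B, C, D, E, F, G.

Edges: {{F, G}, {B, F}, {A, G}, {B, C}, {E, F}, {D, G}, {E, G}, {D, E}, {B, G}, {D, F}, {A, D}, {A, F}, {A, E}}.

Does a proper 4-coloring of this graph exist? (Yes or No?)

No

A, D, E, F, G are pairwise adjacent (a clique of size 5), so at least 5 colors are needed.
So 4 colors are not enough.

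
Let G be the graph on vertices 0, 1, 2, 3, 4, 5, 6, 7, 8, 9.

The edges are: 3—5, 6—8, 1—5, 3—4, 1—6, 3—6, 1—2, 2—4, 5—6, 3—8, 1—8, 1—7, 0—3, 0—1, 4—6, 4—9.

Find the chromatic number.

3, 5, 6 are pairwise adjacent, so at least 3 colors are needed.
A valid assignment using 3 colors: 0=blue, 1=red, 2=blue, 3=red, 4=green, 5=green, 6=blue, 7=blue, 8=green, 9=red. Every edge joins two different colors.

3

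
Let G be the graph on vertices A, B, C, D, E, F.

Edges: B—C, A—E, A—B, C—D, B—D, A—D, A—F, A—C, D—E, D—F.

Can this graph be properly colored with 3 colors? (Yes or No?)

No

A, B, C, D form a clique, so at least 4 colors are needed.
So 3 colors are not enough.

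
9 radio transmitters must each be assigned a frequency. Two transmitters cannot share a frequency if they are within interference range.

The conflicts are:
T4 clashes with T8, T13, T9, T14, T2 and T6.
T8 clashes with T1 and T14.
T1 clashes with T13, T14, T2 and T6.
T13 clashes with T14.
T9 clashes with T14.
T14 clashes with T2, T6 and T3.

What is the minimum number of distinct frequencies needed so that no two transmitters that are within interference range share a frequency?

3

T4, T9, T14 are mutually in conflict, so at least 3 frequencies are needed.
A valid assignment using 3 frequencies: T4=2, T8=3, T1=2, T13=3, T9=3, T14=1, T2=3, T6=3, T3=2. Every pair that conflicts lands in different frequencies.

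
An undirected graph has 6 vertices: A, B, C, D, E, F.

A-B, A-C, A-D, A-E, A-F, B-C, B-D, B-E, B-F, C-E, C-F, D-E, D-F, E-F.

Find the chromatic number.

A, B, C, E, F are pairwise adjacent (a clique of size 5), so at least 5 colors are needed.
5 colors suffice: color 1 → {F}; color 2 → {B}; color 3 → {A}; color 4 → {E}; color 5 → {C, D}. Each edge has distinct colors on its endpoints.

5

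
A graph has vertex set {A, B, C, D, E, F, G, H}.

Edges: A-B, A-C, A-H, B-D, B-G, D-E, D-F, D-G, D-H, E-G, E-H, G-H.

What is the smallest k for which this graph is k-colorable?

4

D, E, G, H are pairwise adjacent (a clique of size 4), so at least 4 colors are needed.
One proper 4-coloring: A=red, B=blue, C=blue, D=red, E=yellow, F=blue, G=green, H=blue. Every edge joins two different colors.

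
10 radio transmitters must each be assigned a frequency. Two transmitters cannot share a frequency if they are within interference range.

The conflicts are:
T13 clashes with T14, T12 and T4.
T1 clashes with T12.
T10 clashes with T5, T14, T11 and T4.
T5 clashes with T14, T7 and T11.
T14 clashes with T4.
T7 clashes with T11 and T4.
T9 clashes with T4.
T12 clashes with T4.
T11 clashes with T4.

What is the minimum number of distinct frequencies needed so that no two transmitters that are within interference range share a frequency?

T13, T12, T4 all conflict with each other, so at least 3 frequencies are needed.
3 frequencies suffice: frequency 1 → {T1, T5, T4}; frequency 2 → {T13, T10, T7, T9}; frequency 3 → {T14, T12, T11}. Each listed conflict is separated.

3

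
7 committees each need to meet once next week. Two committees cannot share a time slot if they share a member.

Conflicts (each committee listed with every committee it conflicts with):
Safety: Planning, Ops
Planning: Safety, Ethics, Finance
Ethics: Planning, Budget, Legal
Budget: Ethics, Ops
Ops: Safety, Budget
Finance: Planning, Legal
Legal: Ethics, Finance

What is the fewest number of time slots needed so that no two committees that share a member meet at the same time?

The cycle Budget-Ops-Safety-Planning-Ethics-Budget has odd length 5, so it cannot be 2-colored; at least 3 time slots are needed.
3 time slots suffice: Safety=1, Planning=2, Ethics=1, Budget=3, Ops=2, Finance=1, Legal=2. Every pair that conflicts lands in different time slots.

3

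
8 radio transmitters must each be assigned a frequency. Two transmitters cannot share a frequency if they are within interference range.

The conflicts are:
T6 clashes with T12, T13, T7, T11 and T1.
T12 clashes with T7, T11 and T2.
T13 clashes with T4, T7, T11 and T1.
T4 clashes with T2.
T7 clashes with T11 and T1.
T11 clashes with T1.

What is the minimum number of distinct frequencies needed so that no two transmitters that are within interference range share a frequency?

T6, T13, T7, T11, T1 all conflict with each other, so at least 5 frequencies are needed.
5 frequencies suffice: frequency 1 → {T12, T13}; frequency 2 → {T11, T2}; frequency 3 → {T6, T4}; frequency 4 → {T7}; frequency 5 → {T1}. Every pair that conflicts lands in different frequencies.

5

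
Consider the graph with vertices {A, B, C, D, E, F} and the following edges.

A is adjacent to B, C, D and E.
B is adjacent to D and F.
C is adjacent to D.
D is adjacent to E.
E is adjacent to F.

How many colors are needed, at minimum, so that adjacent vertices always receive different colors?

A, D, E are mutually adjacent, so at least 3 colors are needed.
3 colors suffice: color red → {D, F}; color blue → {A}; color green → {B, C, E}. No two adjacent vertices share a color.

3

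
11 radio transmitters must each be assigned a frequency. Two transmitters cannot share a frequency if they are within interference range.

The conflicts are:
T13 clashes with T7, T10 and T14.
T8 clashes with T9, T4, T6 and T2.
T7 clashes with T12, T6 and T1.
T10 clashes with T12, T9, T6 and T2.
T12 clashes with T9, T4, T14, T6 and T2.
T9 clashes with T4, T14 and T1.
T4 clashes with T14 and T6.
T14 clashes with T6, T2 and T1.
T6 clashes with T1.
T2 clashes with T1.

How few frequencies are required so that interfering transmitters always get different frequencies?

4

T12, T9, T4, T14 all conflict with each other, so at least 4 frequencies are needed.
4 frequencies suffice: T13=1, T8=1, T7=2, T10=2, T12=1, T9=3, T4=4, T14=2, T6=3, T2=3, T1=1. Every pair that conflicts lands in different frequencies.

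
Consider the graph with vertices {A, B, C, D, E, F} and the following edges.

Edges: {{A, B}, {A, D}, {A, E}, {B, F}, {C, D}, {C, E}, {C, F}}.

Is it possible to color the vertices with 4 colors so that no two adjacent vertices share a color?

The chromatic number is 3. The cycle D-C-F-B-A-D has odd length 5, so it cannot be 2-colored; at least 3 colors are needed.
3 colors suffice: color 1 → {A, C}; color 2 → {D, E, F}; color 3 → {B}.
Since 4 ≥ 3, a proper 4-coloring certainly exists.

Yes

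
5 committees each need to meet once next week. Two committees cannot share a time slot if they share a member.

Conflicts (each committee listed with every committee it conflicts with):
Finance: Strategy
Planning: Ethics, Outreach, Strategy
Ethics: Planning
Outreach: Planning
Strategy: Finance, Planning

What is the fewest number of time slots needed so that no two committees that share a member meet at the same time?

Planning and Outreach conflict, so at least 2 time slots are needed.
2 time slots suffice: time slot 1 → {Finance, Planning}; time slot 2 → {Ethics, Outreach, Strategy}. Each listed conflict is separated.

2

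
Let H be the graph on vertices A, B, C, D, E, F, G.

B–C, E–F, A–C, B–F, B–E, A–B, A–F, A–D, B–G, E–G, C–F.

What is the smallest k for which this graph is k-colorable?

4

A, B, C, F are pairwise adjacent (a clique of size 4), so at least 4 colors are needed.
One proper 4-coloring: A=3, B=1, C=4, D=1, E=3, F=2, G=2. Each edge has distinct colors on its endpoints.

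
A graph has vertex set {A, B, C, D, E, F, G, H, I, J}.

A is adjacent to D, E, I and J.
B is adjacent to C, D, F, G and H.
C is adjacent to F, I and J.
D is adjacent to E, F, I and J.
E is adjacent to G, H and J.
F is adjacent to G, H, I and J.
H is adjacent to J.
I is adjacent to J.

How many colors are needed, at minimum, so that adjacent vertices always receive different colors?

4

C, F, I, J are pairwise adjacent (a clique of size 4), so at least 4 colors are needed.
4 colors suffice: color 1 → {A, F}; color 2 → {B, J}; color 3 → {C, D, G, H}; color 4 → {E, I}. No two adjacent vertices share a color.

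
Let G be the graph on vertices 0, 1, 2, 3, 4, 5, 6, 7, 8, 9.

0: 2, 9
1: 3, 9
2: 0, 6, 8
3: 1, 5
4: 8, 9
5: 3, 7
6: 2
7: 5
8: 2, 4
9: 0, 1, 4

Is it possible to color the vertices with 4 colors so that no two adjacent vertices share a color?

Yes

The chromatic number is 3. The cycle 2-8-4-9-0-2 has odd length 5, so it cannot be 2-colored; at least 3 colors are needed.
3 colors suffice: 0=blue, 1=blue, 2=red, 3=red, 4=blue, 5=blue, 6=blue, 7=red, 8=green, 9=red.
Since 4 ≥ 3, a proper 4-coloring certainly exists.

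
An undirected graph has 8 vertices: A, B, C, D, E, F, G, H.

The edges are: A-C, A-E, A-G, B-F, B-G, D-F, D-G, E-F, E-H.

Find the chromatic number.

3

The cycle D-F-E-A-G-D has odd length 5, so it cannot be 2-colored; at least 3 colors are needed.
3 colors suffice: color 1 → {C, E, G}; color 2 → {A, F, H}; color 3 → {B, D}. Each edge has distinct colors on its endpoints.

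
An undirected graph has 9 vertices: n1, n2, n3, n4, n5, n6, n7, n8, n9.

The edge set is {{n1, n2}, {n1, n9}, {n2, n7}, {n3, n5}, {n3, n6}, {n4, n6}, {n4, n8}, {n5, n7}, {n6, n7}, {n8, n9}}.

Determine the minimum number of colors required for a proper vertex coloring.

The cycle n1-n2-n7-n6-n4-n8-n9-n1 has odd length 7, so it cannot be 2-colored; at least 3 colors are needed.
3 colors suffice: color 1 → {n1, n5, n6, n8}; color 2 → {n3, n4, n7, n9}; color 3 → {n2}. No two adjacent vertices share a color.

3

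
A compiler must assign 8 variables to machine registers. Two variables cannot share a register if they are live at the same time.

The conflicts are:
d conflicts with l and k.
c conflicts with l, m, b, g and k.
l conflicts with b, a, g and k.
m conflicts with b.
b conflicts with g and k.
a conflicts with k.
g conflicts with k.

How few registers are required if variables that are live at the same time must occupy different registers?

5

c, l, b, g, k pairwise conflict, so at least 5 registers are needed.
A valid assignment using 5 registers: d=3, c=4, l=2, m=1, b=3, a=3, g=5, k=1. Each listed conflict is separated.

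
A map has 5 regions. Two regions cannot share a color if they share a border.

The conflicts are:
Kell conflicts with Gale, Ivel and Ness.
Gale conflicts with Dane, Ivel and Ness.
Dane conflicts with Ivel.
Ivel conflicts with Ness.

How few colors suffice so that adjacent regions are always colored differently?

Kell, Gale, Ivel, Ness all conflict with each other, so at least 4 colors are needed.
4 colors suffice: color 1 → {Gale}; color 2 → {Ivel}; color 3 → {Kell, Dane}; color 4 → {Ness}. Every pair that conflicts lands in different colors.

4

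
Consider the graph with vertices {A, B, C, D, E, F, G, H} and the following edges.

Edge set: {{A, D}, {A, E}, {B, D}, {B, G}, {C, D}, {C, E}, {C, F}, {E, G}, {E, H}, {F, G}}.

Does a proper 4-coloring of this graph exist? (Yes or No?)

The chromatic number is 3. The cycle G-B-D-C-E-G has odd length 5, so it cannot be 2-colored; at least 3 colors are needed.
3 colors suffice: A=2, B=3, C=2, D=1, E=1, F=1, G=2, H=2.
Since 4 ≥ 3, a proper 4-coloring certainly exists.

Yes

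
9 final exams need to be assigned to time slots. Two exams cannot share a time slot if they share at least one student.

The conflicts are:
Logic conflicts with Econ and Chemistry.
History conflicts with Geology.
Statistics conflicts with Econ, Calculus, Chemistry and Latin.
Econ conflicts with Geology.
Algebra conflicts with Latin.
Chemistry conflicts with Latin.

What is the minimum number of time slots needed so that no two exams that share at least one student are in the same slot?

Statistics, Chemistry, Latin are mutually in conflict, so at least 3 time slots are needed.
3 time slots suffice: Logic=1, History=2, Statistics=1, Econ=2, Algebra=1, Calculus=2, Geology=1, Chemistry=2, Latin=3. No two conflicting exams share a time slot.

3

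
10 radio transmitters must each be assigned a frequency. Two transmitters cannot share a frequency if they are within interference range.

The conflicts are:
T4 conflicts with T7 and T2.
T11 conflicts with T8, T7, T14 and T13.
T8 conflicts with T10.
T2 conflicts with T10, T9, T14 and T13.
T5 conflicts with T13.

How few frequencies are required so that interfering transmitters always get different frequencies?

3

The cycle T13-T11-T7-T4-T2-T13 has odd length 5, so it cannot be 2-colored; at least 3 frequencies are needed.
Using 3 frequencies: T4=3, T11=1, T8=3, T7=2, T2=1, T10=2, T5=1, T9=2, T14=2, T13=2. Each listed conflict is separated.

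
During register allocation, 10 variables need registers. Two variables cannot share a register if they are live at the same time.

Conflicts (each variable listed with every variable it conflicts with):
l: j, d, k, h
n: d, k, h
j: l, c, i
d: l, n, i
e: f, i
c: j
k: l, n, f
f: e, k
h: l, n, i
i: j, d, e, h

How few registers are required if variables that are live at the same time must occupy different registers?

2

l and h conflict, so at least 2 registers are needed.
A valid assignment using 2 registers: l=1, n=1, j=2, d=2, e=2, c=1, k=2, f=1, h=2, i=1. No two conflicting variables share a register.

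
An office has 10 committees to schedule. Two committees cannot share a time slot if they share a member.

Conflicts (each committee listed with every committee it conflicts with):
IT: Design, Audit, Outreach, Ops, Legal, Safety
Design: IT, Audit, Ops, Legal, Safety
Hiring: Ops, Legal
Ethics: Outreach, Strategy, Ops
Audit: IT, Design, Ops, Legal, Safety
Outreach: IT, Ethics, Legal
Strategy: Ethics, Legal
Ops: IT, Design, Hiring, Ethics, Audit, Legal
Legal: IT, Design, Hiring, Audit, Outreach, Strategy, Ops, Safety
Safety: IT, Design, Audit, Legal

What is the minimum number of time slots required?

5

IT, Design, Audit, Legal, Safety all conflict with each other, so at least 5 time slots are needed.
5 time slots suffice: time slot 1 → {Ethics, Legal}; time slot 2 → {Outreach, Strategy, Ops, Safety}; time slot 3 → {IT, Hiring}; time slot 4 → {Audit}; time slot 5 → {Design}. No two conflicting committees share a time slot.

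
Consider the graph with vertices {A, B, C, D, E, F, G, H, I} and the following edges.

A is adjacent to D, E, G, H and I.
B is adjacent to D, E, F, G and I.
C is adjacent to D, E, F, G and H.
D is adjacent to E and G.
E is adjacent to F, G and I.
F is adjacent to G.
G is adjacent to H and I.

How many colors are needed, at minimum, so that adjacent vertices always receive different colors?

B, E, G, I form a clique, so at least 4 colors are needed.
One proper 4-coloring: A=yellow, B=yellow, C=yellow, D=green, E=blue, F=green, G=red, H=blue, I=green. Each edge has distinct colors on its endpoints.

4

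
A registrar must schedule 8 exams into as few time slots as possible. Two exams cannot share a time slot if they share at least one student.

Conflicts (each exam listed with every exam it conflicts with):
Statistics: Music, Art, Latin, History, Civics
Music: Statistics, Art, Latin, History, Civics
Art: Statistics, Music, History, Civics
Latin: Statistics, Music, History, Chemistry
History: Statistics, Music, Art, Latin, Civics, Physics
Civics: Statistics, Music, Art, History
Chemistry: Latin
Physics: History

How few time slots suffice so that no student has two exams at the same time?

5

Statistics, Music, Art, History, Civics all conflict with each other, so at least 5 time slots are needed.
A valid assignment using 5 time slots: Statistics=3, Music=2, Art=5, Latin=4, History=1, Civics=4, Chemistry=1, Physics=2. Each listed conflict is separated.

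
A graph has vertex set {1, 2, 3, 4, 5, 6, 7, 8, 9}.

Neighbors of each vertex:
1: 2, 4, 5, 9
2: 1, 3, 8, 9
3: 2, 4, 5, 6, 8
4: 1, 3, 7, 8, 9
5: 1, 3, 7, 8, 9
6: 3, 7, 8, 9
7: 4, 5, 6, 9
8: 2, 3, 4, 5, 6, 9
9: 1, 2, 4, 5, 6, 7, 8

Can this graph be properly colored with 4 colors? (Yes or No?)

Yes

The chromatic number is 3. 2, 3, 8 form a triangle, so at least 3 colors are needed.
3 colors suffice: color red → {3, 9}; color blue → {1, 7, 8}; color green → {2, 4, 5, 6}.
Since 4 ≥ 3, a proper 4-coloring certainly exists.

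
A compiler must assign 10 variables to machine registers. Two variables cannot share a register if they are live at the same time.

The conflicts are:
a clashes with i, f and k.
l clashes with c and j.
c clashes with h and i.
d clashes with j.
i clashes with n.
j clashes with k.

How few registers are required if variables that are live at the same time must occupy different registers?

a and f conflict, so at least 2 registers are needed.
2 registers suffice: register 1 → {a, c, j, n}; register 2 → {l, d, h, i, f, k}. Each listed conflict is separated.

2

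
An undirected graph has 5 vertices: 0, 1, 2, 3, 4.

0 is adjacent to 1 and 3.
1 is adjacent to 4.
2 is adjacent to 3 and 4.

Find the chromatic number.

The cycle 0-3-2-4-1-0 has odd length 5, so it cannot be 2-colored; at least 3 colors are needed.
One proper 3-coloring: 0=a, 1=c, 2=a, 3=b, 4=b. Every edge joins two different colors.

3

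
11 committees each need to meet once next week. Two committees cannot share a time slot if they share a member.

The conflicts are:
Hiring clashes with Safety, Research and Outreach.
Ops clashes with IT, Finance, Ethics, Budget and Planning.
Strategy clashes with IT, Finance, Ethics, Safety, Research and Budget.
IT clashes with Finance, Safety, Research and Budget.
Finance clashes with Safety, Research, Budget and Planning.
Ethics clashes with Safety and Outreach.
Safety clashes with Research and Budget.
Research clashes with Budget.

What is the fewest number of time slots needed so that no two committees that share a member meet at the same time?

6

Strategy, IT, Finance, Safety, Research, Budget are mutually in conflict, so at least 6 time slots are needed.
6 time slots suffice: time slot 1 → {Hiring, Finance, Ethics}; time slot 2 → {Ops, Safety, Outreach}; time slot 3 → {Budget, Planning}; time slot 4 → {Strategy}; time slot 5 → {IT}; time slot 6 → {Research}. No two conflicting committees share a time slot.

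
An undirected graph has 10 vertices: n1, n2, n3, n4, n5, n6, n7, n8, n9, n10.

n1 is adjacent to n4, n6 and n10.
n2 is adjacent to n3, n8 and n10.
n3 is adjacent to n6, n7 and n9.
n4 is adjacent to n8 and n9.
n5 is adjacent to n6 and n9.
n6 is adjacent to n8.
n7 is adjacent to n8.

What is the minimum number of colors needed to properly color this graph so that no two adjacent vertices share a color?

The cycle n2-n10-n1-n6-n8-n2 has odd length 5, so it cannot be 2-colored; at least 3 colors are needed.
A valid assignment using 3 colors: n1=2, n2=1, n3=2, n4=3, n5=2, n6=1, n7=1, n8=2, n9=1, n10=3. Every edge joins two different colors.

3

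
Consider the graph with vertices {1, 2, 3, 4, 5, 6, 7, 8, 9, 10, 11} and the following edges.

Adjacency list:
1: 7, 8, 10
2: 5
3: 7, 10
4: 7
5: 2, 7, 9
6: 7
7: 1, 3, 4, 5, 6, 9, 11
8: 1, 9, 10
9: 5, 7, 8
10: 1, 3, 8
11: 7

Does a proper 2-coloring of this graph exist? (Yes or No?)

No

1, 8, 10 are pairwise adjacent, so at least 3 colors are needed.
So 2 colors are not enough.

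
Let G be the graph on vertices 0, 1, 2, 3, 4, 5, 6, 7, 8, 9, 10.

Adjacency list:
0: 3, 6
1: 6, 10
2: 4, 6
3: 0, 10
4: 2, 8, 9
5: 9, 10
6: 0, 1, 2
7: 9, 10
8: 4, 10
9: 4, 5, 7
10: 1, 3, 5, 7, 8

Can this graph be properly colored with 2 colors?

The cycle 8-4-9-5-10-8 has odd length 5, so it cannot be 2-colored; at least 3 colors are needed.
So 2 colors are not enough.

No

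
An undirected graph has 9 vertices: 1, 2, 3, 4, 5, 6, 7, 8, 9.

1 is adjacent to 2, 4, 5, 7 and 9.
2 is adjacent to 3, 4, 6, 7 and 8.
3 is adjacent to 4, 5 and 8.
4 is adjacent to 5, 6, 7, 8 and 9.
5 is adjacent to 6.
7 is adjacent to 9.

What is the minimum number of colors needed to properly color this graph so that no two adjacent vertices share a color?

2, 3, 4, 8 are mutually adjacent (a clique of size 4), so at least 4 colors are needed.
4 colors suffice: color a → {4}; color b → {2, 5, 9}; color c → {1, 3, 6}; color d → {7, 8}. No two adjacent vertices share a color.

4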